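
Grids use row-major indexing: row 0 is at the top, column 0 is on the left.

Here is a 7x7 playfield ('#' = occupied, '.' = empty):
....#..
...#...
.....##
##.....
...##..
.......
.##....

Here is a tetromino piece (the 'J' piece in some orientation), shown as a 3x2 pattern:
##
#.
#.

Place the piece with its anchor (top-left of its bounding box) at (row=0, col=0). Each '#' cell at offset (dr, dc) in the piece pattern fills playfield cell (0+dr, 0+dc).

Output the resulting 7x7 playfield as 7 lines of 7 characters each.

Answer: ##..#..
#..#...
#....##
##.....
...##..
.......
.##....

Derivation:
Fill (0+0,0+0) = (0,0)
Fill (0+0,0+1) = (0,1)
Fill (0+1,0+0) = (1,0)
Fill (0+2,0+0) = (2,0)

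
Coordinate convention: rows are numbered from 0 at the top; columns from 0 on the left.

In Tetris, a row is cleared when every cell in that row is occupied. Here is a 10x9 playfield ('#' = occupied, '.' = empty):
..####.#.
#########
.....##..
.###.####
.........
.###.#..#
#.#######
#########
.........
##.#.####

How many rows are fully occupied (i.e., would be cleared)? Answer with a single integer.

Answer: 2

Derivation:
Check each row:
  row 0: 4 empty cells -> not full
  row 1: 0 empty cells -> FULL (clear)
  row 2: 7 empty cells -> not full
  row 3: 2 empty cells -> not full
  row 4: 9 empty cells -> not full
  row 5: 4 empty cells -> not full
  row 6: 1 empty cell -> not full
  row 7: 0 empty cells -> FULL (clear)
  row 8: 9 empty cells -> not full
  row 9: 2 empty cells -> not full
Total rows cleared: 2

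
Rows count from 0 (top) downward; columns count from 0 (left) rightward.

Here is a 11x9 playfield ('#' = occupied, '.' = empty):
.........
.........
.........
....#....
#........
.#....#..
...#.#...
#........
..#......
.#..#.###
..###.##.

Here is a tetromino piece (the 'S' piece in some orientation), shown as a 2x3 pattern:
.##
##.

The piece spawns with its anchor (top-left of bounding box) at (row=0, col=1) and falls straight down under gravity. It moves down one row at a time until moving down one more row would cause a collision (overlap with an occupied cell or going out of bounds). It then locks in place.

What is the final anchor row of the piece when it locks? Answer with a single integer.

Spawn at (row=0, col=1). Try each row:
  row 0: fits
  row 1: fits
  row 2: fits
  row 3: fits
  row 4: blocked -> lock at row 3

Answer: 3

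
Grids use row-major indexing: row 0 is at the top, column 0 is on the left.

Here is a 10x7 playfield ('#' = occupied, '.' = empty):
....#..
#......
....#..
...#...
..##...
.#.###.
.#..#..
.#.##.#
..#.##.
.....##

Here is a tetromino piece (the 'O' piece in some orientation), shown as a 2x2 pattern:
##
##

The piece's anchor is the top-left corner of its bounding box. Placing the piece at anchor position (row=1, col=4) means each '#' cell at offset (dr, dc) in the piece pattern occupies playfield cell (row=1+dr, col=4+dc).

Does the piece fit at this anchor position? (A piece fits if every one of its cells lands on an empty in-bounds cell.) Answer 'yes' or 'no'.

Answer: no

Derivation:
Check each piece cell at anchor (1, 4):
  offset (0,0) -> (1,4): empty -> OK
  offset (0,1) -> (1,5): empty -> OK
  offset (1,0) -> (2,4): occupied ('#') -> FAIL
  offset (1,1) -> (2,5): empty -> OK
All cells valid: no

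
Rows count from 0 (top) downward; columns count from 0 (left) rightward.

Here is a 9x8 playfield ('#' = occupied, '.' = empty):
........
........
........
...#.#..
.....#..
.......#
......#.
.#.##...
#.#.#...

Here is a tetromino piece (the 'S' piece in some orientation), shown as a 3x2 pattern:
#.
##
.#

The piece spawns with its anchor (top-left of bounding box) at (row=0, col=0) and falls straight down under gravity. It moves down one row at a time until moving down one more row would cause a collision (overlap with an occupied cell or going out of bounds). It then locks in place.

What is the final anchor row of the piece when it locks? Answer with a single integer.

Spawn at (row=0, col=0). Try each row:
  row 0: fits
  row 1: fits
  row 2: fits
  row 3: fits
  row 4: fits
  row 5: blocked -> lock at row 4

Answer: 4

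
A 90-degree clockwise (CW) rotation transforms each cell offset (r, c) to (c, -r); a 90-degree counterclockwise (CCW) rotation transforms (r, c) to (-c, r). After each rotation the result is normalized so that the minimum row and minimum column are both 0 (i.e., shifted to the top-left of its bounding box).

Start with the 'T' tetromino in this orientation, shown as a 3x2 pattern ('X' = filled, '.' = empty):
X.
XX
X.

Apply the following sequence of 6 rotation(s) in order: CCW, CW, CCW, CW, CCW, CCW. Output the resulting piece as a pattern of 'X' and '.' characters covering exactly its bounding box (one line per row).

Start:
X.
XX
X.
After rotation 1 (CCW):
.X.
XXX
After rotation 2 (CW):
X.
XX
X.
After rotation 3 (CCW):
.X.
XXX
After rotation 4 (CW):
X.
XX
X.
After rotation 5 (CCW):
.X.
XXX
After rotation 6 (CCW):
.X
XX
.X

Answer: .X
XX
.X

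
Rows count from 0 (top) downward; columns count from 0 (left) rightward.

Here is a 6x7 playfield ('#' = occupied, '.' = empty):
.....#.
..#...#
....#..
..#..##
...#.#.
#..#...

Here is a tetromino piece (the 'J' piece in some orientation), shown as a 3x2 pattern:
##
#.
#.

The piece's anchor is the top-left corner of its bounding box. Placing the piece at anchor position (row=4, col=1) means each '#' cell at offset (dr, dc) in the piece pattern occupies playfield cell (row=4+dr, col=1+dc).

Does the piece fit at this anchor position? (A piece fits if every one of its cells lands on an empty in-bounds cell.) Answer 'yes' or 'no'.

Check each piece cell at anchor (4, 1):
  offset (0,0) -> (4,1): empty -> OK
  offset (0,1) -> (4,2): empty -> OK
  offset (1,0) -> (5,1): empty -> OK
  offset (2,0) -> (6,1): out of bounds -> FAIL
All cells valid: no

Answer: no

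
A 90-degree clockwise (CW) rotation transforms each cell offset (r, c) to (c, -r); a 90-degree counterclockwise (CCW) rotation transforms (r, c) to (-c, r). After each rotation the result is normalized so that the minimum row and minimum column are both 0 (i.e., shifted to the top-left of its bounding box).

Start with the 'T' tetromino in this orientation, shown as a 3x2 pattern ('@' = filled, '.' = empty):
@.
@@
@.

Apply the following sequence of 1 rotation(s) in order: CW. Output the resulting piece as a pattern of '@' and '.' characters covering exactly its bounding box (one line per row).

Answer: @@@
.@.

Derivation:
Start:
@.
@@
@.
After rotation 1 (CW):
@@@
.@.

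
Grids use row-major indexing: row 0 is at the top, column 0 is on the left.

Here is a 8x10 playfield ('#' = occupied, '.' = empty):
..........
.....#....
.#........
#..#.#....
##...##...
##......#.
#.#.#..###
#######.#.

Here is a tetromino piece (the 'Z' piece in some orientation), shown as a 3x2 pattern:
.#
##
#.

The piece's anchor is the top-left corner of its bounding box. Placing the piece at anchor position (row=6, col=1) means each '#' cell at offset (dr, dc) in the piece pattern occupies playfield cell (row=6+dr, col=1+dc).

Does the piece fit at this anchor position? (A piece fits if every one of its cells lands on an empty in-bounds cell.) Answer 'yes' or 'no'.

Check each piece cell at anchor (6, 1):
  offset (0,1) -> (6,2): occupied ('#') -> FAIL
  offset (1,0) -> (7,1): occupied ('#') -> FAIL
  offset (1,1) -> (7,2): occupied ('#') -> FAIL
  offset (2,0) -> (8,1): out of bounds -> FAIL
All cells valid: no

Answer: no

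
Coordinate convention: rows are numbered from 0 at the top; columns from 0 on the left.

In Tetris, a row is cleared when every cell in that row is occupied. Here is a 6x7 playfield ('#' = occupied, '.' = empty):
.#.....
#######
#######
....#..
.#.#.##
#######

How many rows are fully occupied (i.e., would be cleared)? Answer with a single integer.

Check each row:
  row 0: 6 empty cells -> not full
  row 1: 0 empty cells -> FULL (clear)
  row 2: 0 empty cells -> FULL (clear)
  row 3: 6 empty cells -> not full
  row 4: 3 empty cells -> not full
  row 5: 0 empty cells -> FULL (clear)
Total rows cleared: 3

Answer: 3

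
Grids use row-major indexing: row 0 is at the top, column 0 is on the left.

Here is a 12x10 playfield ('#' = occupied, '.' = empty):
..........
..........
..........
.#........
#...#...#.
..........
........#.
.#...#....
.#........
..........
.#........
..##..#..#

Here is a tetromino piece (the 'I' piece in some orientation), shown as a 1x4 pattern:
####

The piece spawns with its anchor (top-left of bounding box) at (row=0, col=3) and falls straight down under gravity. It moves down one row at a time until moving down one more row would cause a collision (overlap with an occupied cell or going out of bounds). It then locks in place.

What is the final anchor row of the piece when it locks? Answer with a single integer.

Spawn at (row=0, col=3). Try each row:
  row 0: fits
  row 1: fits
  row 2: fits
  row 3: fits
  row 4: blocked -> lock at row 3

Answer: 3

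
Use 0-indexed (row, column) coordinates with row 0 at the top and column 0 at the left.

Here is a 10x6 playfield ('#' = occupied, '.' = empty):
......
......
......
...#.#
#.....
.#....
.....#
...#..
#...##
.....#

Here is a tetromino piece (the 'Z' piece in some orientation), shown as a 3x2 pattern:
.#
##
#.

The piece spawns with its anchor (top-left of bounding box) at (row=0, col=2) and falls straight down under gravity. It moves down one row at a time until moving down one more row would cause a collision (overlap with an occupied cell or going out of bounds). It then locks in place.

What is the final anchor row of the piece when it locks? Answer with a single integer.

Spawn at (row=0, col=2). Try each row:
  row 0: fits
  row 1: fits
  row 2: blocked -> lock at row 1

Answer: 1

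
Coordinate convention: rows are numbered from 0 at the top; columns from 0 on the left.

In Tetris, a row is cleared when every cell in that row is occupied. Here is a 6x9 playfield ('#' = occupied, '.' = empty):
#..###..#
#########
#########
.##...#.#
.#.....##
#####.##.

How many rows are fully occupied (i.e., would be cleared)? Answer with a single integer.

Check each row:
  row 0: 4 empty cells -> not full
  row 1: 0 empty cells -> FULL (clear)
  row 2: 0 empty cells -> FULL (clear)
  row 3: 5 empty cells -> not full
  row 4: 6 empty cells -> not full
  row 5: 2 empty cells -> not full
Total rows cleared: 2

Answer: 2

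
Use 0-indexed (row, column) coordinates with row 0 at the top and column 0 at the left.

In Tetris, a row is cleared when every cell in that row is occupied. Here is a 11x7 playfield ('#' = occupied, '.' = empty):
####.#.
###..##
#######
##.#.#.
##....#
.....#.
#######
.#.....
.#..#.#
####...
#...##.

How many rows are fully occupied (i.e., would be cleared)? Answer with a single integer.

Check each row:
  row 0: 2 empty cells -> not full
  row 1: 2 empty cells -> not full
  row 2: 0 empty cells -> FULL (clear)
  row 3: 3 empty cells -> not full
  row 4: 4 empty cells -> not full
  row 5: 6 empty cells -> not full
  row 6: 0 empty cells -> FULL (clear)
  row 7: 6 empty cells -> not full
  row 8: 4 empty cells -> not full
  row 9: 3 empty cells -> not full
  row 10: 4 empty cells -> not full
Total rows cleared: 2

Answer: 2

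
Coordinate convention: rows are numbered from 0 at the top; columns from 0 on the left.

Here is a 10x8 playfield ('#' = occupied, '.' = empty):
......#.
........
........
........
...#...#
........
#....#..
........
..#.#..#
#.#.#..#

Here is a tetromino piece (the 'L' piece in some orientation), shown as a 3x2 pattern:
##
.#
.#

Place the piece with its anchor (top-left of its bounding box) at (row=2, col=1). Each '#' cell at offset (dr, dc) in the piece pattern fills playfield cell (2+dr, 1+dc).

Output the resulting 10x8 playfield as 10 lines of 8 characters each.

Fill (2+0,1+0) = (2,1)
Fill (2+0,1+1) = (2,2)
Fill (2+1,1+1) = (3,2)
Fill (2+2,1+1) = (4,2)

Answer: ......#.
........
.##.....
..#.....
..##...#
........
#....#..
........
..#.#..#
#.#.#..#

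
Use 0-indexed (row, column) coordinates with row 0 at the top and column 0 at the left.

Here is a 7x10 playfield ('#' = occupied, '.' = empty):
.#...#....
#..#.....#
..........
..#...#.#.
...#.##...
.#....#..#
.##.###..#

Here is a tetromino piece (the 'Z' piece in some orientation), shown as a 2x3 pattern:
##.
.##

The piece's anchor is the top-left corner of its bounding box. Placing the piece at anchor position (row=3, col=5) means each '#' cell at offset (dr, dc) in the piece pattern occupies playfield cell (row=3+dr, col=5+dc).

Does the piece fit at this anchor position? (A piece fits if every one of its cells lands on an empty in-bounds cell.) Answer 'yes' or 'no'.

Answer: no

Derivation:
Check each piece cell at anchor (3, 5):
  offset (0,0) -> (3,5): empty -> OK
  offset (0,1) -> (3,6): occupied ('#') -> FAIL
  offset (1,1) -> (4,6): occupied ('#') -> FAIL
  offset (1,2) -> (4,7): empty -> OK
All cells valid: no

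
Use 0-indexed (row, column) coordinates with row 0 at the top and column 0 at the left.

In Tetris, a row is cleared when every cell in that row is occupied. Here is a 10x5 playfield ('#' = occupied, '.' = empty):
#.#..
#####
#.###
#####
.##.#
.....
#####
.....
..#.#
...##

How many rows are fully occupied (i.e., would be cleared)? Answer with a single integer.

Answer: 3

Derivation:
Check each row:
  row 0: 3 empty cells -> not full
  row 1: 0 empty cells -> FULL (clear)
  row 2: 1 empty cell -> not full
  row 3: 0 empty cells -> FULL (clear)
  row 4: 2 empty cells -> not full
  row 5: 5 empty cells -> not full
  row 6: 0 empty cells -> FULL (clear)
  row 7: 5 empty cells -> not full
  row 8: 3 empty cells -> not full
  row 9: 3 empty cells -> not full
Total rows cleared: 3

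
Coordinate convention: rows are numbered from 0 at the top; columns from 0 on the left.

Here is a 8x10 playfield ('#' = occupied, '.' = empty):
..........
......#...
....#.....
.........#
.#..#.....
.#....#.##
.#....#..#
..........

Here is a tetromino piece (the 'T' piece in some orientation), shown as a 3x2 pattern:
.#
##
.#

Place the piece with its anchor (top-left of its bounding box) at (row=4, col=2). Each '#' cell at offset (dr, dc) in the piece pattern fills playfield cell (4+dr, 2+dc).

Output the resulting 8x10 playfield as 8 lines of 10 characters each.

Fill (4+0,2+1) = (4,3)
Fill (4+1,2+0) = (5,2)
Fill (4+1,2+1) = (5,3)
Fill (4+2,2+1) = (6,3)

Answer: ..........
......#...
....#.....
.........#
.#.##.....
.###..#.##
.#.#..#..#
..........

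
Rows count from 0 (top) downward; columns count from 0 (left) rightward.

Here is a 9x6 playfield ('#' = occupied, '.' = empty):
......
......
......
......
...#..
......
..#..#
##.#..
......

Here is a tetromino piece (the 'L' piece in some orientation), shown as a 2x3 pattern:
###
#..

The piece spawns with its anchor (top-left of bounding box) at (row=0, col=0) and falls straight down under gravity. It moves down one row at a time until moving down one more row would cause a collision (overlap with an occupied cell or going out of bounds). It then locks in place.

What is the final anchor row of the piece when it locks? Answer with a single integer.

Answer: 5

Derivation:
Spawn at (row=0, col=0). Try each row:
  row 0: fits
  row 1: fits
  row 2: fits
  row 3: fits
  row 4: fits
  row 5: fits
  row 6: blocked -> lock at row 5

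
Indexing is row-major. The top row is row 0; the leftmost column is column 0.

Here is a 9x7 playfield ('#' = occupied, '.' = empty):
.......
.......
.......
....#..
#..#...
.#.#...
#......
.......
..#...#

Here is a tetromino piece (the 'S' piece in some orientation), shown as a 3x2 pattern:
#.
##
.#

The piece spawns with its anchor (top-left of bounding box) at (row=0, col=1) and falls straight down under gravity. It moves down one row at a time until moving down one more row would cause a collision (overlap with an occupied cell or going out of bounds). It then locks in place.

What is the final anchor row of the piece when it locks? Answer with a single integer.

Spawn at (row=0, col=1). Try each row:
  row 0: fits
  row 1: fits
  row 2: fits
  row 3: fits
  row 4: blocked -> lock at row 3

Answer: 3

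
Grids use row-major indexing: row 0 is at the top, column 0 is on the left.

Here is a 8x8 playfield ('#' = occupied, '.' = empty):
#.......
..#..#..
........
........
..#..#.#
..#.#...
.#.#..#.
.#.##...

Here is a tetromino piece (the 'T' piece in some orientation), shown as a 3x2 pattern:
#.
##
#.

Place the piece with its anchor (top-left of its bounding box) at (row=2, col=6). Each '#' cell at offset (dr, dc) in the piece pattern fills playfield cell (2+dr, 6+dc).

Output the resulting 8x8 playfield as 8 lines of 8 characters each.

Answer: #.......
..#..#..
......#.
......##
..#..###
..#.#...
.#.#..#.
.#.##...

Derivation:
Fill (2+0,6+0) = (2,6)
Fill (2+1,6+0) = (3,6)
Fill (2+1,6+1) = (3,7)
Fill (2+2,6+0) = (4,6)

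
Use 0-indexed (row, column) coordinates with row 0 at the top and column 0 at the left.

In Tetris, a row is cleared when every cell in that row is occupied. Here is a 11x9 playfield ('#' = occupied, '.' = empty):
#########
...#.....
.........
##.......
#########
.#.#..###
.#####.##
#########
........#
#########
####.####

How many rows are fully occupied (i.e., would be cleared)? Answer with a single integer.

Check each row:
  row 0: 0 empty cells -> FULL (clear)
  row 1: 8 empty cells -> not full
  row 2: 9 empty cells -> not full
  row 3: 7 empty cells -> not full
  row 4: 0 empty cells -> FULL (clear)
  row 5: 4 empty cells -> not full
  row 6: 2 empty cells -> not full
  row 7: 0 empty cells -> FULL (clear)
  row 8: 8 empty cells -> not full
  row 9: 0 empty cells -> FULL (clear)
  row 10: 1 empty cell -> not full
Total rows cleared: 4

Answer: 4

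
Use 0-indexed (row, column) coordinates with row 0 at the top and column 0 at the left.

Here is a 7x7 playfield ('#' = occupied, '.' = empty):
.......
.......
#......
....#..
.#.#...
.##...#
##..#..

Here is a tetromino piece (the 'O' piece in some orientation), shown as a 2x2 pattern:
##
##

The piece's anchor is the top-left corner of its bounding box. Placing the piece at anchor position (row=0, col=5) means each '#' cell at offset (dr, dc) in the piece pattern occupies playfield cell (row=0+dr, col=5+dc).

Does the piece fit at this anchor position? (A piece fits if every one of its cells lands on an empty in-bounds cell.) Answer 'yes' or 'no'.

Check each piece cell at anchor (0, 5):
  offset (0,0) -> (0,5): empty -> OK
  offset (0,1) -> (0,6): empty -> OK
  offset (1,0) -> (1,5): empty -> OK
  offset (1,1) -> (1,6): empty -> OK
All cells valid: yes

Answer: yes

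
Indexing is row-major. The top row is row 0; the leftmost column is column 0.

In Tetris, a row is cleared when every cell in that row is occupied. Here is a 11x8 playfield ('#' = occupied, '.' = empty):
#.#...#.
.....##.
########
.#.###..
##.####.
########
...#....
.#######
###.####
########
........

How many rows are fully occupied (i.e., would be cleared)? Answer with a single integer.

Check each row:
  row 0: 5 empty cells -> not full
  row 1: 6 empty cells -> not full
  row 2: 0 empty cells -> FULL (clear)
  row 3: 4 empty cells -> not full
  row 4: 2 empty cells -> not full
  row 5: 0 empty cells -> FULL (clear)
  row 6: 7 empty cells -> not full
  row 7: 1 empty cell -> not full
  row 8: 1 empty cell -> not full
  row 9: 0 empty cells -> FULL (clear)
  row 10: 8 empty cells -> not full
Total rows cleared: 3

Answer: 3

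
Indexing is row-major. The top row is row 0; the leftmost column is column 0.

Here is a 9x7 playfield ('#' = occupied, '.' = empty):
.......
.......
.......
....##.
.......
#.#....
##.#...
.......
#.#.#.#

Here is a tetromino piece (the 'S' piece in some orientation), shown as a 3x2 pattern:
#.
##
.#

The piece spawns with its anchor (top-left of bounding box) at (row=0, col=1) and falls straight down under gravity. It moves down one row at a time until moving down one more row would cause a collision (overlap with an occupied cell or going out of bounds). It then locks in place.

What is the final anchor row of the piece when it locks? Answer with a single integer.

Answer: 2

Derivation:
Spawn at (row=0, col=1). Try each row:
  row 0: fits
  row 1: fits
  row 2: fits
  row 3: blocked -> lock at row 2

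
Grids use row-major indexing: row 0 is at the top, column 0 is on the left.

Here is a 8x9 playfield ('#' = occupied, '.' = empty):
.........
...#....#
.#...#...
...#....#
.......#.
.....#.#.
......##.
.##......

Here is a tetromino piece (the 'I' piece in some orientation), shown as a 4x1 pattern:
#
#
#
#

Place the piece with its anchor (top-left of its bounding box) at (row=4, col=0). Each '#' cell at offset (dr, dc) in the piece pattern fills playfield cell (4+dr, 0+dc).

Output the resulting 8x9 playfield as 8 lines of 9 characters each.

Fill (4+0,0+0) = (4,0)
Fill (4+1,0+0) = (5,0)
Fill (4+2,0+0) = (6,0)
Fill (4+3,0+0) = (7,0)

Answer: .........
...#....#
.#...#...
...#....#
#......#.
#....#.#.
#.....##.
###......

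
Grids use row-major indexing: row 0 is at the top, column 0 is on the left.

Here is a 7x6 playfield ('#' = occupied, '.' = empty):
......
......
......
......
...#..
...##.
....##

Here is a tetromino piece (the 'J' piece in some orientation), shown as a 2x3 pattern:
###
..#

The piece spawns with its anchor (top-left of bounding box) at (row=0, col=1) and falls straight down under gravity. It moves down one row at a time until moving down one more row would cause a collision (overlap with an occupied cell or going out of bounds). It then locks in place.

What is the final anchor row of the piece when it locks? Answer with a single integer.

Spawn at (row=0, col=1). Try each row:
  row 0: fits
  row 1: fits
  row 2: fits
  row 3: blocked -> lock at row 2

Answer: 2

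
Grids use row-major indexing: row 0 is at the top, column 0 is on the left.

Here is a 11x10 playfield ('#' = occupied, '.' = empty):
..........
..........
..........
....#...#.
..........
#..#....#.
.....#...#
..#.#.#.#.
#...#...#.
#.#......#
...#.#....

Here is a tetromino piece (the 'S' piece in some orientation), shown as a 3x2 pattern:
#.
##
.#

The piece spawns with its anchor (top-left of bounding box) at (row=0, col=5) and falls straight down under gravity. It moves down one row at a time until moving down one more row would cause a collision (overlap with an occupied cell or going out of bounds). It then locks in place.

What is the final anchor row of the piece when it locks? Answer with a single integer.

Answer: 4

Derivation:
Spawn at (row=0, col=5). Try each row:
  row 0: fits
  row 1: fits
  row 2: fits
  row 3: fits
  row 4: fits
  row 5: blocked -> lock at row 4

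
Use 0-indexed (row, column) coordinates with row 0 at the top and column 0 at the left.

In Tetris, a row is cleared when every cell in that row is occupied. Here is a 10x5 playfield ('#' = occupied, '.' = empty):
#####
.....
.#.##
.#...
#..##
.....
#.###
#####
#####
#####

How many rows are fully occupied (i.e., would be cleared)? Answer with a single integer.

Answer: 4

Derivation:
Check each row:
  row 0: 0 empty cells -> FULL (clear)
  row 1: 5 empty cells -> not full
  row 2: 2 empty cells -> not full
  row 3: 4 empty cells -> not full
  row 4: 2 empty cells -> not full
  row 5: 5 empty cells -> not full
  row 6: 1 empty cell -> not full
  row 7: 0 empty cells -> FULL (clear)
  row 8: 0 empty cells -> FULL (clear)
  row 9: 0 empty cells -> FULL (clear)
Total rows cleared: 4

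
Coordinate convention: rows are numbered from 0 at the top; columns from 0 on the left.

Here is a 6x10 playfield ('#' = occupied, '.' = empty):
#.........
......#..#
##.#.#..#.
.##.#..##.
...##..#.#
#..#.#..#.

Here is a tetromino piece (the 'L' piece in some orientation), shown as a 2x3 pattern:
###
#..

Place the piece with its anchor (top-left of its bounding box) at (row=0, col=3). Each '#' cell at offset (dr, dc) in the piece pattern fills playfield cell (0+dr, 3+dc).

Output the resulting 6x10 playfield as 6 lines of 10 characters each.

Answer: #..###....
...#..#..#
##.#.#..#.
.##.#..##.
...##..#.#
#..#.#..#.

Derivation:
Fill (0+0,3+0) = (0,3)
Fill (0+0,3+1) = (0,4)
Fill (0+0,3+2) = (0,5)
Fill (0+1,3+0) = (1,3)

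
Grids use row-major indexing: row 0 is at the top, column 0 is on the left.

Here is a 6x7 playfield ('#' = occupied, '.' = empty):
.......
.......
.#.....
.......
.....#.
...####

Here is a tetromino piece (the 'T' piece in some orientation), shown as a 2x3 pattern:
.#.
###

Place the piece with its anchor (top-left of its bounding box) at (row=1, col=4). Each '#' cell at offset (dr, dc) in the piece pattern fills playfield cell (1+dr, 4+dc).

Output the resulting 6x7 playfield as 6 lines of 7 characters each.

Fill (1+0,4+1) = (1,5)
Fill (1+1,4+0) = (2,4)
Fill (1+1,4+1) = (2,5)
Fill (1+1,4+2) = (2,6)

Answer: .......
.....#.
.#..###
.......
.....#.
...####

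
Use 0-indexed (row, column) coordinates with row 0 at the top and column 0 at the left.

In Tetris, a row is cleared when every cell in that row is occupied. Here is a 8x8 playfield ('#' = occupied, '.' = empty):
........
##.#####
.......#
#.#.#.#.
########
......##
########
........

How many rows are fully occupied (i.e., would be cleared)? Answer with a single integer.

Answer: 2

Derivation:
Check each row:
  row 0: 8 empty cells -> not full
  row 1: 1 empty cell -> not full
  row 2: 7 empty cells -> not full
  row 3: 4 empty cells -> not full
  row 4: 0 empty cells -> FULL (clear)
  row 5: 6 empty cells -> not full
  row 6: 0 empty cells -> FULL (clear)
  row 7: 8 empty cells -> not full
Total rows cleared: 2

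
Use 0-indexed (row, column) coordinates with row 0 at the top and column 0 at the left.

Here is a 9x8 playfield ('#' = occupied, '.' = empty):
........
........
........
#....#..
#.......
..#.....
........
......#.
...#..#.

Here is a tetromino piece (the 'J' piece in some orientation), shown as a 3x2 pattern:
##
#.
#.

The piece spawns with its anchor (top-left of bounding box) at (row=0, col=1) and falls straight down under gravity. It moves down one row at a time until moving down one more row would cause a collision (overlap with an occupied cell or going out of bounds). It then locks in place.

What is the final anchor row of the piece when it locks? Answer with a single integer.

Spawn at (row=0, col=1). Try each row:
  row 0: fits
  row 1: fits
  row 2: fits
  row 3: fits
  row 4: fits
  row 5: blocked -> lock at row 4

Answer: 4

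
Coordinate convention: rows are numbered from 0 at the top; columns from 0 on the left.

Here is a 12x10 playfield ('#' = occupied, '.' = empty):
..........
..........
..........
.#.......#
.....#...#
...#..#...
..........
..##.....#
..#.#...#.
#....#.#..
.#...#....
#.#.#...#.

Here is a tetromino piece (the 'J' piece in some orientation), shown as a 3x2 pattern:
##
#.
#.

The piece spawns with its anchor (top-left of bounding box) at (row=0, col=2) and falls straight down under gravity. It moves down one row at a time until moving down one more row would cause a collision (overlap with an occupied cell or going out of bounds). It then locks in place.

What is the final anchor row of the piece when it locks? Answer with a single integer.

Spawn at (row=0, col=2). Try each row:
  row 0: fits
  row 1: fits
  row 2: fits
  row 3: fits
  row 4: fits
  row 5: blocked -> lock at row 4

Answer: 4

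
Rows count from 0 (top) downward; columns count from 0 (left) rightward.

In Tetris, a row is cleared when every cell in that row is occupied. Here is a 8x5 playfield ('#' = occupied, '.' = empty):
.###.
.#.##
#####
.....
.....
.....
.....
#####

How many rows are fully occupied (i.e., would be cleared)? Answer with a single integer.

Check each row:
  row 0: 2 empty cells -> not full
  row 1: 2 empty cells -> not full
  row 2: 0 empty cells -> FULL (clear)
  row 3: 5 empty cells -> not full
  row 4: 5 empty cells -> not full
  row 5: 5 empty cells -> not full
  row 6: 5 empty cells -> not full
  row 7: 0 empty cells -> FULL (clear)
Total rows cleared: 2

Answer: 2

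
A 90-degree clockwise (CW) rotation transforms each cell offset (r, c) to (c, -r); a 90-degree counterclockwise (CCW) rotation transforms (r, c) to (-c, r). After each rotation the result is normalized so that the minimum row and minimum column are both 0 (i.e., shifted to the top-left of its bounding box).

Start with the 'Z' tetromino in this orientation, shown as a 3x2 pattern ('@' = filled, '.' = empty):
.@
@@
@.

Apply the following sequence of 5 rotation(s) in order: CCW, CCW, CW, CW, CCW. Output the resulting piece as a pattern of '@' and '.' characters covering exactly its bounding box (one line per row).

Start:
.@
@@
@.
After rotation 1 (CCW):
@@.
.@@
After rotation 2 (CCW):
.@
@@
@.
After rotation 3 (CW):
@@.
.@@
After rotation 4 (CW):
.@
@@
@.
After rotation 5 (CCW):
@@.
.@@

Answer: @@.
.@@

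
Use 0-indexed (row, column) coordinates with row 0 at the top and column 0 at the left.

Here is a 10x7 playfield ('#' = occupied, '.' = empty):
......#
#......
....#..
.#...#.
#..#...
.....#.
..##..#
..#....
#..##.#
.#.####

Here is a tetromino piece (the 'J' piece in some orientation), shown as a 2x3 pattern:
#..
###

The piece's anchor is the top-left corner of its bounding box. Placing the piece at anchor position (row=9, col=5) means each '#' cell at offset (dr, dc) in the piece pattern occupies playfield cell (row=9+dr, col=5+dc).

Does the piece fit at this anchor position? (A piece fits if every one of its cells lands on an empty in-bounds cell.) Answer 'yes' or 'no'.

Check each piece cell at anchor (9, 5):
  offset (0,0) -> (9,5): occupied ('#') -> FAIL
  offset (1,0) -> (10,5): out of bounds -> FAIL
  offset (1,1) -> (10,6): out of bounds -> FAIL
  offset (1,2) -> (10,7): out of bounds -> FAIL
All cells valid: no

Answer: no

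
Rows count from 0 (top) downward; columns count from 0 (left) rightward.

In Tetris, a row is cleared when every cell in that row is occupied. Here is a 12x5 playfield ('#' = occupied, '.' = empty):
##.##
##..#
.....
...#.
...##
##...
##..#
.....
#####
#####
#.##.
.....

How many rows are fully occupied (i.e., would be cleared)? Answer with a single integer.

Answer: 2

Derivation:
Check each row:
  row 0: 1 empty cell -> not full
  row 1: 2 empty cells -> not full
  row 2: 5 empty cells -> not full
  row 3: 4 empty cells -> not full
  row 4: 3 empty cells -> not full
  row 5: 3 empty cells -> not full
  row 6: 2 empty cells -> not full
  row 7: 5 empty cells -> not full
  row 8: 0 empty cells -> FULL (clear)
  row 9: 0 empty cells -> FULL (clear)
  row 10: 2 empty cells -> not full
  row 11: 5 empty cells -> not full
Total rows cleared: 2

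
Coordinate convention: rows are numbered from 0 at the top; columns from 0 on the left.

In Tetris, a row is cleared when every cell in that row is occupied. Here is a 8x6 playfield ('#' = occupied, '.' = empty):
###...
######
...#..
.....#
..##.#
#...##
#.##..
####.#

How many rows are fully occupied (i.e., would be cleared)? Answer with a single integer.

Answer: 1

Derivation:
Check each row:
  row 0: 3 empty cells -> not full
  row 1: 0 empty cells -> FULL (clear)
  row 2: 5 empty cells -> not full
  row 3: 5 empty cells -> not full
  row 4: 3 empty cells -> not full
  row 5: 3 empty cells -> not full
  row 6: 3 empty cells -> not full
  row 7: 1 empty cell -> not full
Total rows cleared: 1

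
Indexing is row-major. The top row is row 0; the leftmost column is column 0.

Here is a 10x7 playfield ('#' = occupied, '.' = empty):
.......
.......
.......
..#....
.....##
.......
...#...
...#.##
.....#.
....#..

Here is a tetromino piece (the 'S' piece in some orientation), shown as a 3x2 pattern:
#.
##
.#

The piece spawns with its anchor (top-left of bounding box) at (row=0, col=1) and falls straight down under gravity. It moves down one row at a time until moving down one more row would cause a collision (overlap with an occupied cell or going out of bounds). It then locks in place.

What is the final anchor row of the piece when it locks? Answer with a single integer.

Answer: 0

Derivation:
Spawn at (row=0, col=1). Try each row:
  row 0: fits
  row 1: blocked -> lock at row 0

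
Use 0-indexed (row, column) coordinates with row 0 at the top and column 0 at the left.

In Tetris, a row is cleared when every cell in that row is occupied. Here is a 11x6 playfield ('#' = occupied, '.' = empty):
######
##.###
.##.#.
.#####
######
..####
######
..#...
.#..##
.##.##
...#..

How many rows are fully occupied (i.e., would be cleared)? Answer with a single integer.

Check each row:
  row 0: 0 empty cells -> FULL (clear)
  row 1: 1 empty cell -> not full
  row 2: 3 empty cells -> not full
  row 3: 1 empty cell -> not full
  row 4: 0 empty cells -> FULL (clear)
  row 5: 2 empty cells -> not full
  row 6: 0 empty cells -> FULL (clear)
  row 7: 5 empty cells -> not full
  row 8: 3 empty cells -> not full
  row 9: 2 empty cells -> not full
  row 10: 5 empty cells -> not full
Total rows cleared: 3

Answer: 3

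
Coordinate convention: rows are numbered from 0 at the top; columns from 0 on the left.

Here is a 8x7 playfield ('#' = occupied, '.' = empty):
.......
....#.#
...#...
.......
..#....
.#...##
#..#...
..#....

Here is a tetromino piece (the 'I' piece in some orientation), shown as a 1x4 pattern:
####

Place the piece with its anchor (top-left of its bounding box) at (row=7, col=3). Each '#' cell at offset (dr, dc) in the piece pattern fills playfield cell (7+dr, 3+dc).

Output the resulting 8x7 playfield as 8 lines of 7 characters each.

Fill (7+0,3+0) = (7,3)
Fill (7+0,3+1) = (7,4)
Fill (7+0,3+2) = (7,5)
Fill (7+0,3+3) = (7,6)

Answer: .......
....#.#
...#...
.......
..#....
.#...##
#..#...
..#####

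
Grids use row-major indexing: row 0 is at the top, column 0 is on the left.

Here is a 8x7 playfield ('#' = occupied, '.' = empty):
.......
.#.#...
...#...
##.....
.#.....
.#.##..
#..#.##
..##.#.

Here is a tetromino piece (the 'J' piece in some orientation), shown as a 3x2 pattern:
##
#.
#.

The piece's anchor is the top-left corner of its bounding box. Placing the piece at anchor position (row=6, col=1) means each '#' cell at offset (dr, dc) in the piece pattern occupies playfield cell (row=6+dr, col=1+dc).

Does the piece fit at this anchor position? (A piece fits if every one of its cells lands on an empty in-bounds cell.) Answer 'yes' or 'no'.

Answer: no

Derivation:
Check each piece cell at anchor (6, 1):
  offset (0,0) -> (6,1): empty -> OK
  offset (0,1) -> (6,2): empty -> OK
  offset (1,0) -> (7,1): empty -> OK
  offset (2,0) -> (8,1): out of bounds -> FAIL
All cells valid: no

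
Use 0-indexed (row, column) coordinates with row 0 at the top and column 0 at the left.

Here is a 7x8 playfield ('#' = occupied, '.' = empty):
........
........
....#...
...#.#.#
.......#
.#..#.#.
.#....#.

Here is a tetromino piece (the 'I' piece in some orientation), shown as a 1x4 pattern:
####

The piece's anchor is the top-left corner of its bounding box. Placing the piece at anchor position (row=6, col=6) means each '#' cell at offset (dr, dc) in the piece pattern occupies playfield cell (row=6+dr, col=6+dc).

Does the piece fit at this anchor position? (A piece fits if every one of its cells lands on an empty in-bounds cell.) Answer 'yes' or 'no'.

Answer: no

Derivation:
Check each piece cell at anchor (6, 6):
  offset (0,0) -> (6,6): occupied ('#') -> FAIL
  offset (0,1) -> (6,7): empty -> OK
  offset (0,2) -> (6,8): out of bounds -> FAIL
  offset (0,3) -> (6,9): out of bounds -> FAIL
All cells valid: no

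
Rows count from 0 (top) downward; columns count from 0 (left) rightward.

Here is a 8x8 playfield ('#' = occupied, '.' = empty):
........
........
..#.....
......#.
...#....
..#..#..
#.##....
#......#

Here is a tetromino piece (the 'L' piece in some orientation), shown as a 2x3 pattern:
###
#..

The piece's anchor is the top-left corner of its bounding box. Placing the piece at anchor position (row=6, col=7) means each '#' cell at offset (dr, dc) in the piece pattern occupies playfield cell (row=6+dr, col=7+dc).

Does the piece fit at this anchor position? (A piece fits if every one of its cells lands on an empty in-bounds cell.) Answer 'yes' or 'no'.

Answer: no

Derivation:
Check each piece cell at anchor (6, 7):
  offset (0,0) -> (6,7): empty -> OK
  offset (0,1) -> (6,8): out of bounds -> FAIL
  offset (0,2) -> (6,9): out of bounds -> FAIL
  offset (1,0) -> (7,7): occupied ('#') -> FAIL
All cells valid: no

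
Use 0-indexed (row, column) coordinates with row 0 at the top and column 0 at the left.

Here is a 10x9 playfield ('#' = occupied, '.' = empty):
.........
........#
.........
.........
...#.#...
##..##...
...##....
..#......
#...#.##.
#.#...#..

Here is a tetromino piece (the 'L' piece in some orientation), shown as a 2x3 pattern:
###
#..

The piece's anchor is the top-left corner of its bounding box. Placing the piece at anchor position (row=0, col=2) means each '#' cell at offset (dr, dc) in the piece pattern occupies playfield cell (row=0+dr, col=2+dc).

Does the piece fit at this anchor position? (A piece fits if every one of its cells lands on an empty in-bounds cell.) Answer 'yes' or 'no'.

Answer: yes

Derivation:
Check each piece cell at anchor (0, 2):
  offset (0,0) -> (0,2): empty -> OK
  offset (0,1) -> (0,3): empty -> OK
  offset (0,2) -> (0,4): empty -> OK
  offset (1,0) -> (1,2): empty -> OK
All cells valid: yes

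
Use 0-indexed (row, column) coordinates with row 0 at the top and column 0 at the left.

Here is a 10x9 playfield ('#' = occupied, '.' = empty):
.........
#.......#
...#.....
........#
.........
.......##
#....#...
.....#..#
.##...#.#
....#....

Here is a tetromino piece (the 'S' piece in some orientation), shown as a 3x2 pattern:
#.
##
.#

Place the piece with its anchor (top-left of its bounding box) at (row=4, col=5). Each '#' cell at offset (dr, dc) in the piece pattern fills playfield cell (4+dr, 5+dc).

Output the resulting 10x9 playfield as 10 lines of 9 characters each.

Fill (4+0,5+0) = (4,5)
Fill (4+1,5+0) = (5,5)
Fill (4+1,5+1) = (5,6)
Fill (4+2,5+1) = (6,6)

Answer: .........
#.......#
...#.....
........#
.....#...
.....####
#....##..
.....#..#
.##...#.#
....#....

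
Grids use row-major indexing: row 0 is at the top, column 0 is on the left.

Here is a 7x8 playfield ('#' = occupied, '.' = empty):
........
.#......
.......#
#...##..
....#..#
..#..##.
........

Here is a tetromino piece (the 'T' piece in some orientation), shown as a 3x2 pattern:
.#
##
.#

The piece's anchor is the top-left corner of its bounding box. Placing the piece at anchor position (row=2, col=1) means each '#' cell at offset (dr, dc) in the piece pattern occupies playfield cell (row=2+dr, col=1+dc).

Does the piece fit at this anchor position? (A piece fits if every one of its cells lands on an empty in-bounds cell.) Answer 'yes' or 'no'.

Check each piece cell at anchor (2, 1):
  offset (0,1) -> (2,2): empty -> OK
  offset (1,0) -> (3,1): empty -> OK
  offset (1,1) -> (3,2): empty -> OK
  offset (2,1) -> (4,2): empty -> OK
All cells valid: yes

Answer: yes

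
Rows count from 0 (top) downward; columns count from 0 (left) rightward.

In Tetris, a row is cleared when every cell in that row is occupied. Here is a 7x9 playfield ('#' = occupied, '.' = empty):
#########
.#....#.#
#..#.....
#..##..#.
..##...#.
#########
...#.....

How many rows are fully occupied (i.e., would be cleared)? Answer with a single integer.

Answer: 2

Derivation:
Check each row:
  row 0: 0 empty cells -> FULL (clear)
  row 1: 6 empty cells -> not full
  row 2: 7 empty cells -> not full
  row 3: 5 empty cells -> not full
  row 4: 6 empty cells -> not full
  row 5: 0 empty cells -> FULL (clear)
  row 6: 8 empty cells -> not full
Total rows cleared: 2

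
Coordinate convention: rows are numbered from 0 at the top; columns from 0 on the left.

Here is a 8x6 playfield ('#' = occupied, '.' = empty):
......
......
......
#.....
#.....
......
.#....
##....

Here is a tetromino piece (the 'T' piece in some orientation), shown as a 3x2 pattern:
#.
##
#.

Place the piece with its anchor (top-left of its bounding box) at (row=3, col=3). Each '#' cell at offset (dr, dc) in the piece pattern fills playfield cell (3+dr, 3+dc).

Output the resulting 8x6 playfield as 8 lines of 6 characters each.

Answer: ......
......
......
#..#..
#..##.
...#..
.#....
##....

Derivation:
Fill (3+0,3+0) = (3,3)
Fill (3+1,3+0) = (4,3)
Fill (3+1,3+1) = (4,4)
Fill (3+2,3+0) = (5,3)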